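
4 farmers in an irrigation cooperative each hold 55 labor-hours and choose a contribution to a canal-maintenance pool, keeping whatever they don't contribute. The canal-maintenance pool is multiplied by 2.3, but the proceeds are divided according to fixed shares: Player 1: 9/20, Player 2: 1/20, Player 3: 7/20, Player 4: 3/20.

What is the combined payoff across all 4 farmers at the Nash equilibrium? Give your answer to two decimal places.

Player j's private return per contributed unit is 2.3 × (j's share). Contributing is weakly dominant for j when that share is at least 1/2.3 = 0.4348, and contributing 0 is dominant otherwise.
Player 1 alone (share 9/20) is above the threshold, contributing 55; the remaining 3 contribute 0. Total contributed: 55.
The canal-maintenance pool pays out 2.3 × 55 = 126.50 in total (split across the unequal shares, but the aggregate is all that matters for the group sum).
The 3 free-riders keep 55 each, adding 165. Group total = 165 + 126.50 = 291.50.

291.50 labor-hours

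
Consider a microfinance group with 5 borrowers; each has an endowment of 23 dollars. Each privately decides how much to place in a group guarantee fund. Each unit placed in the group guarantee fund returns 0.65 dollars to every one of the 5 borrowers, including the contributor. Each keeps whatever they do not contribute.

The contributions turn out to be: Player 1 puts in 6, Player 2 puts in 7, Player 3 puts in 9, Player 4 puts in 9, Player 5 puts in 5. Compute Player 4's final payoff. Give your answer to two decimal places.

Total contributed: 6 + 7 + 9 + 9 + 5 = 36.
Each receives 0.65 × 36 = 23.40 from the group guarantee fund.
Player 4 keeps 23 − 9 = 14, so Player 4's payoff is 14 + 23.40 = 37.40.

37.40 dollars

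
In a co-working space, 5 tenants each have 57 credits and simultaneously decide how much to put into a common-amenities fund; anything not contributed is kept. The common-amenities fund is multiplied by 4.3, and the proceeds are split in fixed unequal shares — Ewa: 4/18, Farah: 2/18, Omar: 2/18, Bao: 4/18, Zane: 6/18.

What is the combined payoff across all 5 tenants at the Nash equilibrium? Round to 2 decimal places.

For player j, contributing a unit is worthwhile iff 4.3 × (j's share) ≥ 1, i.e. iff j's share is at least 0.2326.
Only Zane (6/18) clears that bar, contributing 57; the remaining 4 contribute 0. Total contributed: 57.
The common-amenities fund pays out 4.3 × 57 = 245.10 in total (split across the unequal shares, but the aggregate is all that matters for the group sum).
The 4 free-riders keep 57 each, adding 228. Group total = 228 + 245.10 = 473.10.

473.10 credits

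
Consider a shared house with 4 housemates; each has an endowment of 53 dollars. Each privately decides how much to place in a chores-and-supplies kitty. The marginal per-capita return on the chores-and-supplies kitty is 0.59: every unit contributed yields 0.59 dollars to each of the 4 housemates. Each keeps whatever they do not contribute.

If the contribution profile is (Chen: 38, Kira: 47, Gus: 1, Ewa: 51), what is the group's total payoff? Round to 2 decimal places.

398.32 dollars

Total contributed: 38 + 47 + 1 + 51 = 137; total kept: 4 × 53 − 137 = 75.
The chores-and-supplies kitty pays out 0.59 × 4 × 137 = 323.32 in aggregate.
Group total = 75 + 323.32 = 398.32.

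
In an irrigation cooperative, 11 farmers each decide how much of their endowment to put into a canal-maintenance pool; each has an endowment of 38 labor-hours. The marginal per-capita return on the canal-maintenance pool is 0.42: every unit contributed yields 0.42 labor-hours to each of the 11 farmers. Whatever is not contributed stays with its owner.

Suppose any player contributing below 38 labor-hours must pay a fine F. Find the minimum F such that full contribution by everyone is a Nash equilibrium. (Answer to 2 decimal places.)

Given the others contribute fully, the best deviation is to contribute 0 (any partial contribution still incurs the fine and gives up units whose private return 0.42 is below 1).
Deviating from 38 to 0 saves 38 labor-hours but forfeits the deviator's share of the drop in the canal-maintenance pool: 0.42 × 38 = 15.96.
So the deviation gain is 38 − 15.96 = 22.04, and the fine must be at least 22.04 labor-hours to wipe it out.

22.04 labor-hours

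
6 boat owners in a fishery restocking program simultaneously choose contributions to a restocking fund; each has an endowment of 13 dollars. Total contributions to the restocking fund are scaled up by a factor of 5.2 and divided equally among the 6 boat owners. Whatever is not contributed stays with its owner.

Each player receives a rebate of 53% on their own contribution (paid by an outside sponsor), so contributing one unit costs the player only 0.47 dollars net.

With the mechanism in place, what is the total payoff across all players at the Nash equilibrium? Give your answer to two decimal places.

With the mechanism, a contributed unit returns (5.2/6) / 0.47 = 1.8440 per unit of net cost to the contributor — now above 1 — so contributing fully is weakly dominant for every player.
At the Nash equilibrium everyone contributes 13. Group total payoff = 6 × (13 × 0.53 + 5.2 × 13) = 446.94.

446.94 dollars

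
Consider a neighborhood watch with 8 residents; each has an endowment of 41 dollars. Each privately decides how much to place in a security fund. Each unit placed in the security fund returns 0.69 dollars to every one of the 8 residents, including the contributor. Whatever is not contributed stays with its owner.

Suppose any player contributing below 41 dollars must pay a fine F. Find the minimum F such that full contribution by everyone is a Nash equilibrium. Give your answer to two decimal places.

Given the others contribute fully, the best deviation is to contribute 0 (any partial contribution still incurs the fine and gives up units whose private return 0.69 is below 1).
Deviating from 41 to 0 saves 41 dollars but forfeits the deviator's share of the drop in the security fund: 0.69 × 41 = 28.29.
So the deviation gain is 41 − 28.29 = 12.71, and the fine must be at least 12.71 dollars to wipe it out.

12.71 dollars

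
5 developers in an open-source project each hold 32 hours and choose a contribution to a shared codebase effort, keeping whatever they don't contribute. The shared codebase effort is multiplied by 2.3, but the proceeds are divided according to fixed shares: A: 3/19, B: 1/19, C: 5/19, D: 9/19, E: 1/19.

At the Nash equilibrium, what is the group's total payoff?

201.60 hours

Player j's private return per contributed unit is 2.3 × (j's share). Contributing is weakly dominant for j when that share is at least 1/2.3 = 0.4348, and contributing 0 is dominant otherwise.
Only D (9/19) clears that bar, contributing 32; the remaining 4 contribute 0. Total contributed: 32.
The shared codebase effort pays out 2.3 × 32 = 73.60 in total (split across the unequal shares, but the aggregate is all that matters for the group sum).
The 4 free-riders keep 32 each, adding 128. Group total = 128 + 73.60 = 201.60.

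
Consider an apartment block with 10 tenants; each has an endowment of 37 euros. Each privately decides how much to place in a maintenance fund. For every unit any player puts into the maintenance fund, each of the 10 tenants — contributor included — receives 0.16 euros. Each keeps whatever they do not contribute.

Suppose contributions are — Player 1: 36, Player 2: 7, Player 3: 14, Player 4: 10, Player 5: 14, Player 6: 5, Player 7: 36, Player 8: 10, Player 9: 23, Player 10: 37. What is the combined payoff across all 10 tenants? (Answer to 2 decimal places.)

Total contributed: 36 + 7 + 14 + 10 + 14 + 5 + 36 + 10 + 23 + 37 = 192; total kept: 10 × 37 − 192 = 178.
The maintenance fund pays out 0.16 × 10 × 192 = 307.20 in aggregate.
Group total = 178 + 307.20 = 485.20.

485.20 euros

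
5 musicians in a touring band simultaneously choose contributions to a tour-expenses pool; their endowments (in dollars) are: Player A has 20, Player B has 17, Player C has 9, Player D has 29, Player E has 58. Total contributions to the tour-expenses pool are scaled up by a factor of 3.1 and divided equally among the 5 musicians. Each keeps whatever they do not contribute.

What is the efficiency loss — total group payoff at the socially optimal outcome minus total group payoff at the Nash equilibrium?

The private return per contributed unit is 3.1/5 = 0.6200 < 1 for every player regardless of endowment, so the Nash equilibrium is zero contribution and the group total is Σ E_j = 20 + 17 + 9 + 29 + 58 = 133.
Each contributed unit returns 3.100 to the group, so the social optimum is full contribution by everyone: group total = 3.100 × 133 = 412.30.
Efficiency loss = (3.100 − 1) × 133 = 279.30.

279.30 dollars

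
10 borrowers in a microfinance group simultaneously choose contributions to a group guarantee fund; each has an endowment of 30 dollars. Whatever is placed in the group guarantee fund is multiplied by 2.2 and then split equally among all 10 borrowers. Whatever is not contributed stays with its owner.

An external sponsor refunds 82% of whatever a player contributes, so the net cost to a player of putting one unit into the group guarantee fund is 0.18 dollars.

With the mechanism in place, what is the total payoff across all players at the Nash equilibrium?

The effective private return per unit is now (2.2/10) / 0.18 = 1.2222 > 1, so every player's dominant strategy flips to full contribution.
At the Nash equilibrium everyone contributes 30. Group total payoff = 10 × (30 × 0.82 + 2.2 × 30) = 906.00.

906.00 dollars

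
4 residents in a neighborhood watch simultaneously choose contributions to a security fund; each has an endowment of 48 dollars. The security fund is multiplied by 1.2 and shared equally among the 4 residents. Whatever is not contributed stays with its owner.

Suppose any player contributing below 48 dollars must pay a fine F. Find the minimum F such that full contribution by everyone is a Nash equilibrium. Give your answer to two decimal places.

Given the others contribute fully, the best deviation is to contribute 0 (any partial contribution still incurs the fine and gives up units whose private return 0.3000 is below 1).
Deviating from 48 to 0 saves 48 dollars but forfeits the deviator's share of the drop in the security fund: 1.2/4 × 48 = 14.40.
So the deviation gain is 48 − 14.40 = 33.60, and the fine must be at least 33.60 dollars to wipe it out.

33.60 dollars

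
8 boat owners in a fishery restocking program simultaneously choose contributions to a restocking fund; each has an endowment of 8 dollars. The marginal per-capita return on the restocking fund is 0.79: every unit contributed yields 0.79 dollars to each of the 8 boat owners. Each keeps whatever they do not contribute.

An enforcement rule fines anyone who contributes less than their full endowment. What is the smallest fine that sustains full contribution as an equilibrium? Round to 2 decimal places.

1.68 dollars

Given the others contribute fully, the best deviation is to contribute 0 (any partial contribution still incurs the fine and gives up units whose private return 0.79 is below 1).
Deviating from 8 to 0 saves 8 dollars but forfeits the deviator's share of the drop in the restocking fund: 0.79 × 8 = 6.32.
So the deviation gain is 8 − 6.32 = 1.68, and the fine must be at least 1.68 dollars to wipe it out.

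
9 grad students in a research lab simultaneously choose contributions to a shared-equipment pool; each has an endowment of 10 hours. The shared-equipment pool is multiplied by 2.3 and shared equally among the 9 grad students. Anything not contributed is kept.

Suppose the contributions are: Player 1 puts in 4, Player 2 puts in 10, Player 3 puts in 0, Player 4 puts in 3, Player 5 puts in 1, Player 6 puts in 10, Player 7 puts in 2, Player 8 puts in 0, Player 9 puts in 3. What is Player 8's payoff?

18.43 hours

Total contributed: 4 + 10 + 0 + 3 + 1 + 10 + 2 + 0 + 3 = 33.
Each receives 2.3 × 33 / 9 = 8.43 from the shared-equipment pool.
Player 8 keeps 10 − 0 = 10, so Player 8's payoff is 10 + 8.43 = 18.43.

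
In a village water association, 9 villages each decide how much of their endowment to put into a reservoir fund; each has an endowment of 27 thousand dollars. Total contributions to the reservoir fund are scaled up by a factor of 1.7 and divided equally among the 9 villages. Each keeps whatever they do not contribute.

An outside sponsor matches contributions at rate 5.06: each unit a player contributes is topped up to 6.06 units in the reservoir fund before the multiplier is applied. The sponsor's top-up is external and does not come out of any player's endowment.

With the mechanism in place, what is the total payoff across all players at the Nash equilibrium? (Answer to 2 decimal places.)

Under the mechanism each unit contributed yields 1.7 × 6.06 / 9 = 1.1447 back to its contributor per unit of net cost, which exceeds 1, making full contribution the dominant choice for everyone.
At the Nash equilibrium everyone contributes 27. Group total payoff = 1.7 × 6.06 × 243 = 2503.39.

2503.39 thousand dollars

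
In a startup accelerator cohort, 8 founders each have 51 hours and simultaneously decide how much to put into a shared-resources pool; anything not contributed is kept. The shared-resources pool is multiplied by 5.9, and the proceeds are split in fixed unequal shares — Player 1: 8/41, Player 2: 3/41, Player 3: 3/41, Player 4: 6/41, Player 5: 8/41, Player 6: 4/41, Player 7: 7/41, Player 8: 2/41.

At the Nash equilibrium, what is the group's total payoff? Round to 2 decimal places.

For player j, contributing a unit is worthwhile iff 5.9 × (j's share) ≥ 1, i.e. iff j's share is at least 0.1695.
Player 1, Player 5 and Player 7 clear that bar, contributing 51 each; the remaining 5 contribute 0. Total contributed: 153.
The shared-resources pool pays out 5.9 × 153 = 902.70 in total (split across the unequal shares, but the aggregate is all that matters for the group sum).
The 5 free-riders keep 51 each, adding 255. Group total = 255 + 902.70 = 1157.70.

1157.70 hours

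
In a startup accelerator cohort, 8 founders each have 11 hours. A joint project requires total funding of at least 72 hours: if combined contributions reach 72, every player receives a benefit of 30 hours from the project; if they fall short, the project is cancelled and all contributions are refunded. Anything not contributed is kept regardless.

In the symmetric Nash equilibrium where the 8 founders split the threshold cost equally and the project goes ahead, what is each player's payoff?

32 hours

Equal share of the threshold: 72/8 = 9.
At this profile no one gains by cutting their contribution: any cut drops the total below 72, the project is cancelled, contributions are refunded, and the deviator ends with 11, which is less than 11 − 9 + 30 = 32. Contributing more than 9 just wastes the excess. So contributing exactly 9 is a best response.
Each player's payoff: 11 − 9 + 30 = 32.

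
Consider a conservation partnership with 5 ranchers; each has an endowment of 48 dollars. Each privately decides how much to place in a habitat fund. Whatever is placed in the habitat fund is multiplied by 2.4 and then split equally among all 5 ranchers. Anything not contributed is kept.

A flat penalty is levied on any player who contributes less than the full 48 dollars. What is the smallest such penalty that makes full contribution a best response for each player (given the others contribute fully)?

Given the others contribute fully, the best deviation is to contribute 0 (any partial contribution still incurs the fine and gives up units whose private return 0.4800 is below 1).
Deviating from 48 to 0 saves 48 dollars but forfeits the deviator's share of the drop in the habitat fund: 2.4/5 × 48 = 23.04.
So the deviation gain is 48 − 23.04 = 24.96, and the fine must be at least 24.96 dollars to wipe it out.

24.96 dollars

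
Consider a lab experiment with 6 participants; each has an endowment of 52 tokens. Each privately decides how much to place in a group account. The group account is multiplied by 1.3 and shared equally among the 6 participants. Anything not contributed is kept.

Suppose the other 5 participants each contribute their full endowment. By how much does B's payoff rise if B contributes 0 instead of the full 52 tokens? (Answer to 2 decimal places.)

Switching from a contribution of 52 to 0 lets B keep an extra 52 tokens, but lowers the group account by 52, which costs B their own share of that drop: 1.3/6 × 52 = 11.27.
Net gain = 52 − 11.27 = 40.73. The private return per contributed unit (0.2167) is below 1, so free-riding is indeed the best response regardless of what the others do.

40.73 tokens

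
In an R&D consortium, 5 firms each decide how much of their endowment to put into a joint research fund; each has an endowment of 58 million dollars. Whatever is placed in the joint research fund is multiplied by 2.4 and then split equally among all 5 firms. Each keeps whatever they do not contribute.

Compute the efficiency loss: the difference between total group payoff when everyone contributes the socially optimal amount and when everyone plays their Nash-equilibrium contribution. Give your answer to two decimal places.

Each contributed unit returns 2.4/5 = 0.4800 to its contributor — below 1 — so contributing 0 is dominant for every player. At the Nash equilibrium everyone keeps their 58, and the group total is 5 × 58 = 290.
Each contributed unit returns 2.400 to the group as a whole (0.4800 to each of 5 players), which exceeds 1, so the social optimum is full contribution: group total = 2.400 × 290 = 696.00.
Efficiency loss = 696.00 − 290 = 406.00.

406.00 million dollars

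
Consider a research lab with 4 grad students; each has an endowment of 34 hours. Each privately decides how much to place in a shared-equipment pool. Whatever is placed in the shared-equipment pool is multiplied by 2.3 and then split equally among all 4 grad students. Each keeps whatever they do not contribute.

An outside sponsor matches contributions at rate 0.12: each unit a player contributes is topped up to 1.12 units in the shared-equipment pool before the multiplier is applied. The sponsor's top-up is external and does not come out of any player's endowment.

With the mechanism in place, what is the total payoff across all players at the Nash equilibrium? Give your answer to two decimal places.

The effective private return is 2.3 × 1.12 / 4 = 0.6440, which is still under 1, so the mechanism doesn't change anyone's dominant strategy: zero contribution.
At the Nash equilibrium no one contributes; group total payoff = 4 × 34 = 136.

136.00 hours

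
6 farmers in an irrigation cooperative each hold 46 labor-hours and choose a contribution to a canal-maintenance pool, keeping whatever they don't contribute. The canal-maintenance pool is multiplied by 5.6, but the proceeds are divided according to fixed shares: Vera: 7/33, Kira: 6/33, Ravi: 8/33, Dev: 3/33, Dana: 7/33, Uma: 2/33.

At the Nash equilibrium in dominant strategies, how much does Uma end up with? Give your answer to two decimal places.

Each unit j contributes comes back to j as 5.6 × (j's share), so j prefers to contribute only if that share exceeds 1/5.6 = 0.1786; otherwise keeping the unit dominates.
Vera, Kira, Ravi and Dana are above the threshold, contributing 46 each; the remaining 2 contribute 0. Total contributed: 184.
Uma keeps 46 and receives 5.6 × 184 × 2/33 = 62.45 from the canal-maintenance pool, for a payoff of 108.45.

108.45 labor-hours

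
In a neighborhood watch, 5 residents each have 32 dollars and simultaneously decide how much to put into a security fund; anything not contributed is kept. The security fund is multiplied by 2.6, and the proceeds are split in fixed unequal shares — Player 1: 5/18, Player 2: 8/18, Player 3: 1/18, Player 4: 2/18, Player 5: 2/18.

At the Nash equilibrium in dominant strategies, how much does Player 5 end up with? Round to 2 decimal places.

41.24 dollars

Each unit j contributes comes back to j as 2.6 × (j's share), so j prefers to contribute only if that share exceeds 1/2.6 = 0.3846; otherwise keeping the unit dominates.
Player 2 alone (share 8/18) is above the threshold, contributing 32; the remaining 4 contribute 0. Total contributed: 32.
Player 5 keeps 32 and receives 2.6 × 32 × 2/18 = 9.24 from the security fund, for a payoff of 41.24.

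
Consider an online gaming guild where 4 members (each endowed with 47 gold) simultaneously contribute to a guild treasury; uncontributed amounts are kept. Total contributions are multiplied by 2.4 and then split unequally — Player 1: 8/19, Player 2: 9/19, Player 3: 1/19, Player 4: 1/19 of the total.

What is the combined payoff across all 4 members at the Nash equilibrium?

Player j's private return per contributed unit is 2.4 × (j's share). Contributing is weakly dominant for j when that share is at least 1/2.4 = 0.4167, and contributing 0 is dominant otherwise.
The shares above 0.4167 belong to Player 1 and Player 2, contributing 47 each; the remaining 2 contribute 0. Total contributed: 94.
The guild treasury pays out 2.4 × 94 = 225.60 in total (split across the unequal shares, but the aggregate is all that matters for the group sum).
The 2 free-riders keep 47 each, adding 94. Group total = 94 + 225.60 = 319.60.

319.60 gold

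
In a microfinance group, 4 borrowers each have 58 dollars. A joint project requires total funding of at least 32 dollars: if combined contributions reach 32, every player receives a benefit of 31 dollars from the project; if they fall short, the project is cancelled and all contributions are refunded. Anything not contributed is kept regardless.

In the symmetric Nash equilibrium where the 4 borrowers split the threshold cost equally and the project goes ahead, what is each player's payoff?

Equal share of the threshold: 32/4 = 8.
At this profile no one gains by cutting their contribution: any cut drops the total below 32, the project is cancelled, contributions are refunded, and the deviator ends with 58, which is less than 58 − 8 + 31 = 81. Contributing more than 8 just wastes the excess. So contributing exactly 8 is a best response.
Each player's payoff: 58 − 8 + 31 = 81.

81 dollars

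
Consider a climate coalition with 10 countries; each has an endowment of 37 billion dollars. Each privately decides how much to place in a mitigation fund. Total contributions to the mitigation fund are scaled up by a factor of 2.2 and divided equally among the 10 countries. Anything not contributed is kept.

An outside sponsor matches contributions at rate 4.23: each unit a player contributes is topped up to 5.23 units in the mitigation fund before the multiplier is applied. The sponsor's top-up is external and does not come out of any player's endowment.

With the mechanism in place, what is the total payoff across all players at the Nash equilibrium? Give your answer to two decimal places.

The effective private return per unit is now 2.2 × 5.23 / 10 = 1.1506 > 1, so every player's dominant strategy flips to full contribution.
So the Nash equilibrium is full contribution by all 10; the group earns 2.2 × 5.23 × 370 = 4257.22.

4257.22 billion dollars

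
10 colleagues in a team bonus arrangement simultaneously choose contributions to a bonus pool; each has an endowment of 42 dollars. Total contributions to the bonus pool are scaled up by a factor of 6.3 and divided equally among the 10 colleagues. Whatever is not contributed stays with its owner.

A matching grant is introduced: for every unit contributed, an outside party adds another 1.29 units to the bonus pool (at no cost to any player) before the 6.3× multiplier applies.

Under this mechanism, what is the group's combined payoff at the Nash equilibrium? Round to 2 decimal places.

Under the mechanism each unit contributed yields 6.3 × 2.29 / 10 = 1.4427 back to its contributor per unit of net cost, which exceeds 1, making full contribution the dominant choice for everyone.
At the Nash equilibrium everyone contributes 42. Group total payoff = 6.3 × 2.29 × 420 = 6059.34.

6059.34 dollars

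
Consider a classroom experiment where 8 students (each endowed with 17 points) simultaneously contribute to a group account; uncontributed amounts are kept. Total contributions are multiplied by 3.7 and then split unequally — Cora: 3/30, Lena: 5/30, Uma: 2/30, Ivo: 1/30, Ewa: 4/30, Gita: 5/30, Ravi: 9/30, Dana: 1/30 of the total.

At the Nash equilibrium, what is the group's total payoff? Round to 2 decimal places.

For player j, contributing a unit is worthwhile iff 3.7 × (j's share) ≥ 1, i.e. iff j's share is at least 0.2703.
Only Ravi (9/30) clears that bar, contributing 17; the remaining 7 contribute 0. Total contributed: 17.
The group account pays out 3.7 × 17 = 62.90 in total (split across the unequal shares, but the aggregate is all that matters for the group sum).
The 7 free-riders keep 17 each, adding 119. Group total = 119 + 62.90 = 181.90.

181.90 points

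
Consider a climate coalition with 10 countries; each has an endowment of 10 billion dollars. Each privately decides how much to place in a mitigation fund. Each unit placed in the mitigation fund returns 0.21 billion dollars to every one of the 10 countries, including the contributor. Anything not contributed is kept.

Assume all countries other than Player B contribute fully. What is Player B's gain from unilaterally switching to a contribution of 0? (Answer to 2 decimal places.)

7.90 billion dollars

Switching from a contribution of 10 to 0 lets Player B keep an extra 10 billion dollars, but lowers the mitigation fund by 10, which costs Player B their own share of that drop: 0.21 × 10 = 2.10.
Net gain = 10 − 2.10 = 7.90. The private return per contributed unit (0.21) is below 1, so free-riding is indeed the best response regardless of what the others do.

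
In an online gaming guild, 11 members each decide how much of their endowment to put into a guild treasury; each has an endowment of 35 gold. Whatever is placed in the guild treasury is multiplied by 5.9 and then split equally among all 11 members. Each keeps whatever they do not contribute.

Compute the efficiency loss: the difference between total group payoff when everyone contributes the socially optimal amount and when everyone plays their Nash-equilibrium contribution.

Each contributed unit returns 5.9/11 = 0.5364 to its contributor — below 1 — so contributing 0 is dominant for every player. At the Nash equilibrium everyone keeps their 35, and the group total is 11 × 35 = 385.
Each contributed unit returns 5.900 to the group as a whole (0.5364 to each of 11 players), which exceeds 1, so the social optimum is full contribution: group total = 5.900 × 385 = 2271.50.
Efficiency loss = 2271.50 − 385 = 1886.50.

1886.50 gold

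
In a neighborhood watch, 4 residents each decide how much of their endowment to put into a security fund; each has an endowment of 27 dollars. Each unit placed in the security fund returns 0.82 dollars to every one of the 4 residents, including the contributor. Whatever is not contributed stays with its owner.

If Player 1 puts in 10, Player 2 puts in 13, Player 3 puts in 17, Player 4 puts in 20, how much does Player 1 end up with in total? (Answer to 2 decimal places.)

Total contributed: 10 + 13 + 17 + 20 = 60.
Each receives 0.82 × 60 = 49.20 from the security fund.
Player 1 keeps 27 − 10 = 17, so Player 1's payoff is 17 + 49.20 = 66.20.

66.20 dollars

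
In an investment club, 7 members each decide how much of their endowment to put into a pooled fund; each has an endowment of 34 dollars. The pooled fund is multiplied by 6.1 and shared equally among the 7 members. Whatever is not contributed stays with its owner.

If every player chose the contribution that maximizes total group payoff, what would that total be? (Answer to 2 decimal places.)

Each contributed unit returns 6.100 to the group as a whole (0.8714 to each of 7 players), which exceeds 1, so the social optimum is full contribution: group total = 6.100 × 238 = 1451.80.

1451.80 dollars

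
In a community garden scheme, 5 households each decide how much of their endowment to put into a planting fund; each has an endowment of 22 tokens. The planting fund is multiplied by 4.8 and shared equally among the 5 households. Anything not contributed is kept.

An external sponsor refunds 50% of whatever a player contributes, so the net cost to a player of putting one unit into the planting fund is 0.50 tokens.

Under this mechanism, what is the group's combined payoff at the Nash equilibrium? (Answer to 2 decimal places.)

Under the mechanism each unit contributed yields (4.8/5) / 0.50 = 1.9200 back to its contributor per unit of net cost, which exceeds 1, making full contribution the dominant choice for everyone.
At the Nash equilibrium everyone contributes 22. Group total payoff = 5 × (22 × 0.50 + 4.8 × 22) = 583.00.

583.00 tokens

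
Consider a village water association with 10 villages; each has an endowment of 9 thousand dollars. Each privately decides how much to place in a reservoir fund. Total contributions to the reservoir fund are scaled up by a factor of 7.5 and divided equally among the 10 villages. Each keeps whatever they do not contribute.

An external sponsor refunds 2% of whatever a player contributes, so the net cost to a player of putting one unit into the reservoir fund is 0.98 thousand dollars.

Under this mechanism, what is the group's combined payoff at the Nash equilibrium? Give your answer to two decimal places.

90.00 thousand dollars

Even with the mechanism, each unit contributed returns only (7.5/10) / 0.98 = 0.7653 per unit of net cost, so contributing nothing is still dominant.
Everyone keeps their endowment and the group total is 10 × 9 = 90.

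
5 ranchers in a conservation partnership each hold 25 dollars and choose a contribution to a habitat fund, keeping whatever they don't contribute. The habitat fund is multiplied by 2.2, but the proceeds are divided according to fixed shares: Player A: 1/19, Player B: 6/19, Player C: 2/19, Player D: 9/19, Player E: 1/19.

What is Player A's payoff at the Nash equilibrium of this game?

27.89 dollars

For player j, contributing a unit is worthwhile iff 2.2 × (j's share) ≥ 1, i.e. iff j's share is at least 0.4545.
The only share above 0.4545 is Player D's 9/19, contributing 25; the remaining 4 contribute 0. Total contributed: 25.
Player A keeps 25 and receives 2.2 × 25 × 1/19 = 2.89 from the habitat fund, for a payoff of 27.89.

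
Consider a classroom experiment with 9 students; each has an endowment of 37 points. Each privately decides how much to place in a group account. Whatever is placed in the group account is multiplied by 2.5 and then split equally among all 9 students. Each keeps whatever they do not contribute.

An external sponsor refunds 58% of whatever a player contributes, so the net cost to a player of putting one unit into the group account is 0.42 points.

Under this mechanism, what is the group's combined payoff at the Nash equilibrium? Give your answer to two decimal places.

Even with the mechanism, each unit contributed returns only (2.5/9) / 0.42 = 0.6614 per unit of net cost, so contributing nothing is still dominant.
At the Nash equilibrium no one contributes; group total payoff = 9 × 37 = 333.

333.00 points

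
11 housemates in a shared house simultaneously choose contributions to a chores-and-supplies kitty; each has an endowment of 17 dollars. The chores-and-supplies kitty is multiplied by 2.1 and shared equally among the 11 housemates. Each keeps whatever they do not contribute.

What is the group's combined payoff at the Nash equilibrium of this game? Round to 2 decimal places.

Each contributed unit returns 2.1/11 = 0.1909 to its contributor — below 1 — so contributing 0 is dominant for every player. At the Nash equilibrium everyone keeps their 17, and the group total is 11 × 17 = 187.

187.00 dollars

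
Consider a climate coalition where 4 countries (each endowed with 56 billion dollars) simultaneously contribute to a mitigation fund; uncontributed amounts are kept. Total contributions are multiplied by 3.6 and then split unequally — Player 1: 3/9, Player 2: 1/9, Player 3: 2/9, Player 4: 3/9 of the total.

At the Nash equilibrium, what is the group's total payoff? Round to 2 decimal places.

Player j's private return per contributed unit is 3.6 × (j's share). Contributing is weakly dominant for j when that share is at least 1/3.6 = 0.2778, and contributing 0 is dominant otherwise.
Player 1 and Player 4 are above the threshold, contributing 56 each; the remaining 2 contribute 0. Total contributed: 112.
The mitigation fund pays out 3.6 × 112 = 403.20 in total (split across the unequal shares, but the aggregate is all that matters for the group sum).
The 2 free-riders keep 56 each, adding 112. Group total = 112 + 403.20 = 515.20.

515.20 billion dollars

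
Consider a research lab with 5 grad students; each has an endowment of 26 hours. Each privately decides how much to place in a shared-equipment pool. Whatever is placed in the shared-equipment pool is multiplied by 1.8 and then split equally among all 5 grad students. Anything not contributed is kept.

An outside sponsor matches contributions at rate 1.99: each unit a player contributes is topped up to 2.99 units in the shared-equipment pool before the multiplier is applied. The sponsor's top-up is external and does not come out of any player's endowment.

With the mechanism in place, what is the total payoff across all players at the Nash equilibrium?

Under the mechanism each unit contributed yields 1.8 × 2.99 / 5 = 1.0764 back to its contributor per unit of net cost, which exceeds 1, making full contribution the dominant choice for everyone.
At the Nash equilibrium everyone contributes 26. Group total payoff = 1.8 × 2.99 × 130 = 699.66.

699.66 hours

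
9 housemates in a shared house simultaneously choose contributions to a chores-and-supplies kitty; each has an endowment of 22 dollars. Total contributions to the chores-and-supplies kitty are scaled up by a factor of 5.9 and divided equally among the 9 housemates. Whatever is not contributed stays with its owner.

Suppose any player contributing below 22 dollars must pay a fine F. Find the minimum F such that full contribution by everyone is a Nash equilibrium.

Given the others contribute fully, the best deviation is to contribute 0 (any partial contribution still incurs the fine and gives up units whose private return 0.6556 is below 1).
Deviating from 22 to 0 saves 22 dollars but forfeits the deviator's share of the drop in the chores-and-supplies kitty: 5.9/9 × 22 = 14.42.
So the deviation gain is 22 − 14.42 = 7.58, and the fine must be at least 7.58 dollars to wipe it out.

7.58 dollars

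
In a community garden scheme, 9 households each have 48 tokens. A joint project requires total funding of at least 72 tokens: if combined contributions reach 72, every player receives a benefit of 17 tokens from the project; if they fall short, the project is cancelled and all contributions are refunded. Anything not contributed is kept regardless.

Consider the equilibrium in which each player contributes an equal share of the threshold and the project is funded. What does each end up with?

57 tokens

Equal share of the threshold: 72/9 = 8.
At this profile no one gains by cutting their contribution: any cut drops the total below 72, the project is cancelled, contributions are refunded, and the deviator ends with 48, which is less than 48 − 8 + 17 = 57. Contributing more than 8 just wastes the excess. So contributing exactly 8 is a best response.
Each player's payoff: 48 − 8 + 17 = 57.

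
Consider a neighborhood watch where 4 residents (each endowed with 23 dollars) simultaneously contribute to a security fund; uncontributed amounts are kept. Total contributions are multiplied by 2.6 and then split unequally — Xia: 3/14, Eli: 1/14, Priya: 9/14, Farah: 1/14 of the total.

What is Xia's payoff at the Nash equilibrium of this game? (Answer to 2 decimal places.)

Player j's private return per contributed unit is 2.6 × (j's share). Contributing is weakly dominant for j when that share is at least 1/2.6 = 0.3846, and contributing 0 is dominant otherwise.
Priya alone (share 9/14) is above the threshold, contributing 23; the remaining 3 contribute 0. Total contributed: 23.
Xia keeps 23 and receives 2.6 × 23 × 3/14 = 12.81 from the security fund, for a payoff of 35.81.

35.81 dollars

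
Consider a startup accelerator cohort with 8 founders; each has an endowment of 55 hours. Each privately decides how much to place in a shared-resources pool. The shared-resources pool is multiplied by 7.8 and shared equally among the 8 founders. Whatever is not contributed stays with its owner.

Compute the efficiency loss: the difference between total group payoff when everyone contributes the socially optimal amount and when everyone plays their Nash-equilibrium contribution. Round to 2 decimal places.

Each contributed unit returns 7.8/8 = 0.9750 to its contributor — below 1 — so contributing 0 is dominant for every player. At the Nash equilibrium everyone keeps their 55, and the group total is 8 × 55 = 440.
Each contributed unit returns 7.800 to the group as a whole (0.9750 to each of 8 players), which exceeds 1, so the social optimum is full contribution: group total = 7.800 × 440 = 3432.00.
Efficiency loss = 3432.00 − 440 = 2992.00.

2992.00 hours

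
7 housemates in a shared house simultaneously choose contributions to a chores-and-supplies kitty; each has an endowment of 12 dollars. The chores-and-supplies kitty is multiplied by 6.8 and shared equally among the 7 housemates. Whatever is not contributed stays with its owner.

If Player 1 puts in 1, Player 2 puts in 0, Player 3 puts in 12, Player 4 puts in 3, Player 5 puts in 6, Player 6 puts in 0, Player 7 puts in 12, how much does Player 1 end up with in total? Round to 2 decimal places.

Total contributed: 1 + 0 + 12 + 3 + 6 + 0 + 12 = 34.
Each receives 6.8 × 34 / 7 = 33.03 from the chores-and-supplies kitty.
Player 1 keeps 12 − 1 = 11, so Player 1's payoff is 11 + 33.03 = 44.03.

44.03 dollars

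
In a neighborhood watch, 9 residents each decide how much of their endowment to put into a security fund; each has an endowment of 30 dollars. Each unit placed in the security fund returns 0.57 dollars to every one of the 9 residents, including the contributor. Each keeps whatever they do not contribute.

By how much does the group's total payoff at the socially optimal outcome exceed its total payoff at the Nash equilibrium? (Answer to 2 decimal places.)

1115.10 dollars

The private return per contributed unit is 0.57 < 1, so contributing 0 is dominant for every player. At the Nash equilibrium everyone keeps their 30, and the group total is 9 × 30 = 270.
Each contributed unit returns 5.130 to the group as a whole (0.57 to each of 9 players), which exceeds 1, so the social optimum is full contribution: group total = 5.130 × 270 = 1385.10.
Efficiency loss = 1385.10 − 270 = 1115.10.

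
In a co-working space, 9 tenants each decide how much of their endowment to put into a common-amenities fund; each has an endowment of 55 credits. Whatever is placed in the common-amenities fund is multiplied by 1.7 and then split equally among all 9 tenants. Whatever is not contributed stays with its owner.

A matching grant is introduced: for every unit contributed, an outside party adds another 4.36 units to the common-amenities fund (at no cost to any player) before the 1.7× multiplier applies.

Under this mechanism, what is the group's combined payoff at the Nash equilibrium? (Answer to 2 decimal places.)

The effective private return per unit is now 1.7 × 5.36 / 9 = 1.0124 > 1, so every player's dominant strategy flips to full contribution.
So the Nash equilibrium is full contribution by all 9; the group earns 1.7 × 5.36 × 495 = 4510.44.

4510.44 credits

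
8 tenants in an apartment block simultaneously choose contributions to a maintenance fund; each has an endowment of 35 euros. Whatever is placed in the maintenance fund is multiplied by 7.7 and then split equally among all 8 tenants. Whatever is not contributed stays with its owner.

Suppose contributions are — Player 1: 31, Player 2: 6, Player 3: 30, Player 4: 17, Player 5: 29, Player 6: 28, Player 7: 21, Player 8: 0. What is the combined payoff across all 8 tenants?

1365.40 euros

Total contributed: 31 + 6 + 30 + 17 + 29 + 28 + 21 + 0 = 162; total kept: 8 × 35 − 162 = 118.
The maintenance fund pays out 7.7 × 162 = 1247.40 in aggregate.
Group total = 118 + 1247.40 = 1365.40.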